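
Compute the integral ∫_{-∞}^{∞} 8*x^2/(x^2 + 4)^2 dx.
Let f(z) = 8*z^2/(z^2 + 4)^2. The denominator has no real zeros and deg Q - deg P = 2 ≥ 2, so the integral of f over the upper semicircle |z| = R tends to 0 as R → ∞. Closing the contour in the upper half-plane,
  ∫_{-∞}^{∞} f(x) dx = 2πi · Σ Res(f, z_k)  over the poles with Im z_k > 0.

Zeros of the denominator: z^2 + 4 = 0 gives z = ±2*I.
Upper half-plane: z = 2*I (a pole of order 2).

Write f(z) = g(z)/(z - 2*I)^2 with g(z) = 8*z^2/(z + 2*I)^2. For a double pole, Res(f, z₀) = g'(z₀):
  g'(z) = 32*I*z/(z + 2*I)^3
  Res(f, 2*I) = g'(2*I) = -I

∫_{-∞}^{∞} f(x) dx = 2πi · (-I) = 2*pi

Final answer: 2*pi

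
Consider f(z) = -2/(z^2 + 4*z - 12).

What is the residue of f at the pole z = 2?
Write f(z) = P(z)/Q(z) with P(z) = -2 and Q(z) = z^2 + 4*z - 12.
The denominator factors as Q(z) = (z + 6)*(z - 2), so z = 2 is a simple zero of Q and P is analytic there; z = 2 is therefore a simple pole and
  Res(f, z₀) = P(z₀)/Q'(z₀).

Q'(z) = 2*z + 4, so Q'(2) = 8.
P(2) = -2.

Res(f, 2) = (-2)/(8) = -1/4

Final answer: -1/4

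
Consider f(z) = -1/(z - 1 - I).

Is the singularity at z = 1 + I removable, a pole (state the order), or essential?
pole of order 1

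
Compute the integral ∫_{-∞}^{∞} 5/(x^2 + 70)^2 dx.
Let f(z) = 5/(z^2 + 70)^2. The denominator has no real zeros and deg Q - deg P = 4 ≥ 2, so the integral of f over the upper semicircle |z| = R tends to 0 as R → ∞. Closing the contour in the upper half-plane,
  ∫_{-∞}^{∞} f(x) dx = 2πi · Σ Res(f, z_k)  over the poles with Im z_k > 0.

Zeros of the denominator: z^2 + 70 = 0 gives z = ±sqrt(70)*I.
Upper half-plane: z = sqrt(70)*I (a pole of order 2).

Write f(z) = g(z)/(z - sqrt(70)*I)^2 with g(z) = 5/(z + sqrt(70)*I)^2. For a double pole, Res(f, z₀) = g'(z₀):
  g'(z) = -10/(z + sqrt(70)*I)^3
  Res(f, sqrt(70)*I) = g'(sqrt(70)*I) = -sqrt(70)*I/3920

∫_{-∞}^{∞} f(x) dx = 2πi · (-sqrt(70)*I/3920) = sqrt(70)*pi/1960

Final answer: sqrt(70)*pi/1960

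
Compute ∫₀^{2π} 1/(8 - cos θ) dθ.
Call the integral J. The integrand is 2π-periodic and we integrate over a full period, so shifting θ does not change the value (θ → θ + π flips the sign of the trig term). Hence
  J = ∫₀^{2π} dθ/(8 + cos θ).
Put z = e^{iθ}: then cos θ = (z + 1/z)/2, dθ = dz/(iz), and z runs once counterclockwise around |z| = 1:
  J = ∮_{|z|=1} 1/(8 + (z + 1/z)/2) · dz/(iz) = (2/i) ∮_{|z|=1} dz/(z^2 + 16*z + 1).
The roots of z^2 + 16*z + 1 are z = (-8 ± sqrt(8^2 - 1^2)), with sqrt(63) = 3*sqrt(7); their product is 1, so only z₊ = -8 + 3*sqrt(7) lies inside the unit circle (z₋ = -8 - 3*sqrt(7) lies outside).
z₊ is a simple zero of q(z) = z^2 + 16*z + 1, so Res(1/q, z₊) = 1/q'(z₊) with q'(z) = 2*z + 16; and q'(z₊) = (z₊ - z₋) = 6*sqrt(7).
Therefore J = (2/i) · 2πi · 1/(6*sqrt(7)) = 2*pi/(3*sqrt(7)) = 2*sqrt(7)*pi/21

Final answer: 2*sqrt(7)*pi/21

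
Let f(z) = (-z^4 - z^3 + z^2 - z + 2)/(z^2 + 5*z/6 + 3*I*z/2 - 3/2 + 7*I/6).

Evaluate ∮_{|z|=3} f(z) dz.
pi*(19/18 - 89*I/54)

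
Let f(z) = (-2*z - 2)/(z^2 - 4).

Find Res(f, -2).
Write f(z) = P(z)/Q(z) with P(z) = -2*z - 2 and Q(z) = z^2 - 4.
The denominator factors as Q(z) = (z + 2)*(z - 2), so z = -2 is a simple zero of Q and P is analytic there; z = -2 is therefore a simple pole and
  Res(f, z₀) = P(z₀)/Q'(z₀).

Q'(z) = 2*z, so Q'(-2) = -4.
P(-2) = 2.

Res(f, -2) = (2)/(-4) = -1/2

Final answer: -1/2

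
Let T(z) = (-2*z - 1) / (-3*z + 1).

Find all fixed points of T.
{1/2 - sqrt(21)/6, 1/2 + sqrt(21)/6}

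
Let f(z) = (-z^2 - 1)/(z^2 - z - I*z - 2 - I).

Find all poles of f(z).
The singularities of f are the zeros of the denominator. Factoring,
  z^2 - z - I*z - 2 - I = (z - 2 - I)*(z + 1)
so the candidates are z = 2 + I, z = -1.

Check the numerator P(z) = -z^2 - 1 at each one:
  P(2 + I) = -4 - 4*I ≠ 0, so z = 2 + I is a (simple) pole.
  P(-1) = -2 ≠ 0, so z = -1 is a (simple) pole.

Poles of f: {-1, 2 + I}

Final answer: {-1, 2 + I}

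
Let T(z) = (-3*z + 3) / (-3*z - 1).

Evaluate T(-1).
Substitute z = -1:
  numerator:   -3*(-1) + 3 = 6
  denominator: -3*(-1) - 1 = 2
T(-1) = (6)/(2) = 3

Final answer: 3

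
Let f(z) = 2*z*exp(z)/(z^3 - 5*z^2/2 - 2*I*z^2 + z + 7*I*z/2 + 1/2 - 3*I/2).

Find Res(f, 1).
Write f(z) = P(z)/Q(z) with P(z) = 2*z*exp(z) and Q(z) = z^3 - 5*z^2/2 - 2*I*z^2 + z + 7*I*z/2 + 1/2 - 3*I/2.
The denominator factors as Q(z) = (z - 1 - I)*(z - 1/2 - I)*(z - 1), so z = 1 is a simple zero of Q and P is analytic there; z = 1 is therefore a simple pole and
  Res(f, z₀) = P(z₀)/Q'(z₀).

Q'(z) = 3*z^2 - 5*z - 4*I*z + 1 + 7*I/2, so Q'(1) = -1 - I/2.
P(1) = 2*exp(1).

Res(f, 1) = (2*exp(1))/(-1 - I/2) = exp(1)*(-8/5 + 4*I/5)

Final answer: exp(1)*(-8/5 + 4*I/5)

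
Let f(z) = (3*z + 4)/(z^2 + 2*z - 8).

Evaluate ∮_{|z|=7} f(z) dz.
By the residue theorem, ∮_C f(z) dz = 2πi · (sum of the residues of f at the poles inside |z| = 7).

The denominator factors as (z - 2)*(z + 4), so the singularities of f are simple poles at z = 2, z = -4.
  |2|² = 4 < 49 = 7², so this pole is inside the contour.
  |-4|² = 16 < 49 = 7², so this pole is inside the contour.

With P(z) = 3*z + 4 and Q(z) = z^2 + 2*z - 8, each pole is simple, so Res(f, z₀) = P(z₀)/Q'(z₀) with Q'(z) = 2*z + 2.
  Res(f, 2) = P(2)/Q'(2) = (10)/(6) = 5/3
  Res(f, -4) = P(-4)/Q'(-4) = (-8)/(-6) = 4/3

Sum of residues inside C: 3
∮_C f(z) dz = 2πi · (3) = 6*I*pi

Final answer: 6*I*pi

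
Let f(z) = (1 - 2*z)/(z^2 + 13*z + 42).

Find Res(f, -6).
Write f(z) = P(z)/Q(z) with P(z) = 1 - 2*z and Q(z) = z^2 + 13*z + 42.
The denominator factors as Q(z) = (z + 6)*(z + 7), so z = -6 is a simple zero of Q and P is analytic there; z = -6 is therefore a simple pole and
  Res(f, z₀) = P(z₀)/Q'(z₀).

Q'(z) = 2*z + 13, so Q'(-6) = 1.
P(-6) = 13.

Res(f, -6) = (13)/(1) = 13

Final answer: 13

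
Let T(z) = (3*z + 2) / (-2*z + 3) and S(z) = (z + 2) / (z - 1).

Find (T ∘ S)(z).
(T ∘ S)(z) = T(S(z)) = ((3)*S(z) + (2))/((-2)*S(z) + (3)). Multiply numerator and denominator by z - 1:
  numerator:   (3)*(z + 2) + (2)*(z - 1) = 5*z + 4
  denominator: (-2)*(z + 2) + (3)*(z - 1) = z - 7
(T ∘ S)(z) = (5*z + 4)/(z - 7)

Final answer: (5*z + 4)/(z - 7)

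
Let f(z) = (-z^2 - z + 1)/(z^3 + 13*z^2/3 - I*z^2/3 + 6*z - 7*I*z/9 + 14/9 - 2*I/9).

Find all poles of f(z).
The singularities of f are the zeros of the denominator. Factoring,
  z^3 + 13*z^2/3 - I*z^2/3 + 6*z - 7*I*z/9 + 14/9 - 2*I/9 = (z + 2 - I)*(z + 1/3)*(z + 2 + 2*I/3)
so the candidates are z = -2 + I, z = -1/3, z = -2 - 2*I/3.

Check the numerator P(z) = -z^2 - z + 1 at each one:
  P(-2 + I) = 3*I ≠ 0, so z = -2 + I is a (simple) pole.
  P(-1/3) = 11/9 ≠ 0, so z = -1/3 is a (simple) pole.
  P(-2 - 2*I/3) = -5/9 - 2*I ≠ 0, so z = -2 - 2*I/3 is a (simple) pole.

Poles of f: {-2 - 2*I/3, -2 + I, -1/3}

Final answer: {-2 - 2*I/3, -2 + I, -1/3}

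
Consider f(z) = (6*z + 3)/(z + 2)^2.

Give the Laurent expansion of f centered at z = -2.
Put w = z - (-2), i.e. z = w - 2. The denominator is w^2, so it suffices to rewrite the numerator in powers of w.

P(z) = 6*z + 3
P(w - 2) = -9 + 6*w

Dividing each term by w^2:
  f = -9/w^2 + 6/w

Substituting back w = z + 2:
  f(z) = -9/(z + 2)^2 + 6/(z + 2)

The series is finite because the numerator is a polynomial; the negative powers form the principal part, and the coefficient of 1/(z + 2) gives Res(f, -2) = 6.

Final answer: -9/(z + 2)^2 + 6/(z + 2)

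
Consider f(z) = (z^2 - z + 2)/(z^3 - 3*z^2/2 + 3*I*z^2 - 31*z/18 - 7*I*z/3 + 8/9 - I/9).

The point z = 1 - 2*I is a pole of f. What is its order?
Factor the denominator:
  z^3 - 3*z^2/2 + 3*I*z^2 - 31*z/18 - 7*I*z/3 + 8/9 - I/9 = (z - 1 + 2*I)*(z + 2*I/3)*(z - 1/2 + I/3)

The numerator P(z) = z^2 - z + 2 has P(1 - 2*I) = -2 - 2*I ≠ 0, so no factor of (z - 1 + 2*I) cancels.
Near z = 1 - 2*I we can therefore write f(z) = g(z)/(z - 1 + 2*I) with g analytic at 1 - 2*I and g(1 - 2*I) ≠ 0 (g is the numerator divided by the remaining denominator factors).

Hence z = 1 - 2*I is a pole of order 1.

Final answer: 1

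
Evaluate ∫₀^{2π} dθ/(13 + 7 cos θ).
Let J = ∫₀^{2π} dθ/(13 + 7 cos θ).
Put z = e^{iθ}: then cos θ = (z + 1/z)/2, dθ = dz/(iz), and z runs once counterclockwise around |z| = 1:
  J = ∮_{|z|=1} 1/(13 + 7*(z + 1/z)/2) · dz/(iz) = (2/i) ∮_{|z|=1} dz/(7*z^2 + 26*z + 7).
The roots of 7*z^2 + 26*z + 7 are z = (-13 ± sqrt(13^2 - 7^2))/7, with sqrt(120) = 2*sqrt(30); their product is 1, so only z₊ = -13/7 + 2*sqrt(30)/7 lies inside the unit circle (z₋ = -13/7 - 2*sqrt(30)/7 lies outside).
z₊ is a simple zero of q(z) = 7*z^2 + 26*z + 7, so Res(1/q, z₊) = 1/q'(z₊) with q'(z) = 14*z + 26; and q'(z₊) = 7*(z₊ - z₋) = 4*sqrt(30).
Therefore J = (2/i) · 2πi · 1/(4*sqrt(30)) = 2*pi/(2*sqrt(30)) = sqrt(30)*pi/30

Final answer: sqrt(30)*pi/30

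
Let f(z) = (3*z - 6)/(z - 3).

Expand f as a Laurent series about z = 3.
Put w = z - (3), i.e. z = w + 3. The denominator is w, so it suffices to rewrite the numerator in powers of w.

P(z) = 3*z - 6
P(w + 3) = 3 + 3*w

Dividing each term by w:
  f = 3/w + 3

Substituting back w = z - 3:
  f(z) = 3/(z - 3) + 3

The series is finite because the numerator is a polynomial; the negative powers form the principal part, and the coefficient of 1/(z - 3) gives Res(f, 3) = 3.

Final answer: 3/(z - 3) + 3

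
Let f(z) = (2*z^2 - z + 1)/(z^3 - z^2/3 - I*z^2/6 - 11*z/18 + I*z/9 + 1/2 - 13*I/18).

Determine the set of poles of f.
The singularities of f are the zeros of the denominator. Factoring,
  z^3 - z^2/3 - I*z^2/6 - 11*z/18 + I*z/9 + 1/2 - 13*I/18 = (z - 1 - I/2)*(z - 1/3 + 2*I/3)*(z + 1 - I/3)
so the candidates are z = 1 + I/2, z = 1/3 - 2*I/3, z = -1 + I/3.

Check the numerator P(z) = 2*z^2 - z + 1 at each one:
  P(1 + I/2) = 3/2 + 3*I/2 ≠ 0, so z = 1 + I/2 is a (simple) pole.
  P(1/3 - 2*I/3) = -2*I/9 ≠ 0, so z = 1/3 - 2*I/3 is a (simple) pole.
  P(-1 + I/3) = 34/9 - 5*I/3 ≠ 0, so z = -1 + I/3 is a (simple) pole.

Poles of f: {-1 + I/3, 1/3 - 2*I/3, 1 + I/2}

Final answer: {-1 + I/3, 1/3 - 2*I/3, 1 + I/2}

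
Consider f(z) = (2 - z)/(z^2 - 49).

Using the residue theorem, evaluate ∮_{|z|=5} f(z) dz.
By the residue theorem, ∮_C f(z) dz = 2πi · (sum of the residues of f at the poles inside |z| = 5).

The denominator factors as (z - 7)*(z + 7), so the singularities of f are simple poles at z = 7, z = -7.
  |7|² = 49 > 25 = 5², so this pole is outside the contour.
  |-7|² = 49 > 25 = 5², so this pole is outside the contour.

No pole lies inside the contour, so f is analytic on and inside C and the integral is 0 (Cauchy's theorem).

Final answer: 0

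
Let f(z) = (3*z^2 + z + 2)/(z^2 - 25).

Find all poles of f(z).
{-5, 5}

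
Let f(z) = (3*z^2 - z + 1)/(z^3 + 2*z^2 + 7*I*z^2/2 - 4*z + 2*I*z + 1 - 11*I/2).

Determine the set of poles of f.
The singularities of f are the zeros of the denominator. Factoring,
  z^3 + 2*z^2 + 7*I*z^2/2 - 4*z + 2*I*z + 1 - 11*I/2 = (z + 2 + 3*I/2)*(z - 1)*(z + 1 + 2*I)
so the candidates are z = -2 - 3*I/2, z = 1, z = -1 - 2*I.

Check the numerator P(z) = 3*z^2 - z + 1 at each one:
  P(-2 - 3*I/2) = 33/4 + 39*I/2 ≠ 0, so z = -2 - 3*I/2 is a (simple) pole.
  P(1) = 3 ≠ 0, so z = 1 is a (simple) pole.
  P(-1 - 2*I) = -7 + 14*I ≠ 0, so z = -1 - 2*I is a (simple) pole.

Poles of f: {-2 - 3*I/2, -1 - 2*I, 1}

Final answer: {-2 - 3*I/2, -1 - 2*I, 1}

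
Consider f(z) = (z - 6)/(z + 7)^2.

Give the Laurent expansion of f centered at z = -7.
-13/(z + 7)^2 + 1/(z + 7)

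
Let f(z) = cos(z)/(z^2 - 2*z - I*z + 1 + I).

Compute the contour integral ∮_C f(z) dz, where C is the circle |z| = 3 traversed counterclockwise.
By the residue theorem, ∮_C f(z) dz = 2πi · (sum of the residues of f at the poles inside |z| = 3).

The denominator factors as (z - 1)*(z - 1 - I), so the singularities of f are simple poles at z = 1, z = 1 + I.
  |1|² = 1 < 9 = 3², so this pole is inside the contour.
  |1 + I|² = 2 < 9 = 3², so this pole is inside the contour.

With P(z) = cos(z) and Q(z) = z^2 - 2*z - I*z + 1 + I, each pole is simple, so Res(f, z₀) = P(z₀)/Q'(z₀) with Q'(z) = 2*z - 2 - I.
  Res(f, 1) = P(1)/Q'(1) = (cos(1))/(-I) = I*cos(1)
  Res(f, 1 + I) = P(1 + I)/Q'(1 + I) = (cos(1 + I))/(I) = -I*cos(1 + I)

Sum of residues inside C: -I*cos(1 + I) + I*cos(1)
∮_C f(z) dz = 2πi · (-I*cos(1 + I) + I*cos(1)) = -2*pi*cos(1) + 2*pi*cos(1 + I)

Final answer: -2*pi*cos(1) + 2*pi*cos(1 + I)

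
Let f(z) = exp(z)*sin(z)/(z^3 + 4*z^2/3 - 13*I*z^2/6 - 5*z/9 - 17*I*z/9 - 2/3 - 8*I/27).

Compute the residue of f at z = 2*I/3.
Write f(z) = P(z)/Q(z) with P(z) = exp(z)*sin(z) and Q(z) = z^3 + 4*z^2/3 - 13*I*z^2/6 - 5*z/9 - 17*I*z/9 - 2/3 - 8*I/27.
The denominator factors as Q(z) = (z - 2*I/3)*(z + 2/3 - 3*I/2)*(z + 2/3), so z = 2*I/3 is a simple zero of Q and P is analytic there; z = 2*I/3 is therefore a simple pole and
  Res(f, z₀) = P(z₀)/Q'(z₀).

Q'(z) = 3*z^2 + 8*z/3 - 13*I*z/3 - 5/9 - 17*I/9, so Q'(2*I/3) = 1 - I/9.
P(2*I/3) = I*exp(2*I/3)*sinh(2/3).

Res(f, 2*I/3) = (I*exp(2*I/3)*sinh(2/3))/(1 - I/9) = (-9/82 + 81*I/82)*exp(2*I/3)*sinh(2/3)

Final answer: (-9/82 + 81*I/82)*exp(2*I/3)*sinh(2/3)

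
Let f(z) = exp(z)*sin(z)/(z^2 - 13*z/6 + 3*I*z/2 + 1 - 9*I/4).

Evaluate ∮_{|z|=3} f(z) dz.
pi*(54/53 + 30*I/53)*exp(3/2)*sin(3/2) + pi*(-54/53 - 30*I/53)*exp(2/3 - 3*I/2)*sin(2/3 - 3*I/2)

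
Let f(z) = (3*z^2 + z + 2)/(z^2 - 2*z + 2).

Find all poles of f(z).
The singularities of f are the zeros of the denominator. Factoring,
  z^2 - 2*z + 2 = (z - 1 - I)*(z - 1 + I)
so the candidates are z = 1 + I, z = 1 - I.

Check the numerator P(z) = 3*z^2 + z + 2 at each one:
  P(1 + I) = 3 + 7*I ≠ 0, so z = 1 + I is a (simple) pole.
  P(1 - I) = 3 - 7*I ≠ 0, so z = 1 - I is a (simple) pole.

Poles of f: {1 - I, 1 + I}

Final answer: {1 - I, 1 + I}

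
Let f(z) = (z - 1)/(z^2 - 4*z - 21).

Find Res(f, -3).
Write f(z) = P(z)/Q(z) with P(z) = z - 1 and Q(z) = z^2 - 4*z - 21.
The denominator factors as Q(z) = (z - 7)*(z + 3), so z = -3 is a simple zero of Q and P is analytic there; z = -3 is therefore a simple pole and
  Res(f, z₀) = P(z₀)/Q'(z₀).

Q'(z) = 2*z - 4, so Q'(-3) = -10.
P(-3) = -4.

Res(f, -3) = (-4)/(-10) = 2/5

Final answer: 2/5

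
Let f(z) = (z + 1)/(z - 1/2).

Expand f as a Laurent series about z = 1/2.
3/(2*(z - 1/2)) + 1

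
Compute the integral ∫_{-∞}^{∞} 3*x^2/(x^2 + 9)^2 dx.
pi/2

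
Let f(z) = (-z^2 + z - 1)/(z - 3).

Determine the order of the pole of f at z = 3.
Factor the denominator:
  z - 3 = (z - 3)

The numerator P(z) = -z^2 + z - 1 has P(3) = -7 ≠ 0, so no factor of (z - 3) cancels.
Near z = 3 we can therefore write f(z) = g(z)/(z - 3) with g analytic at 3 and g(3) ≠ 0 (g is just the numerator).

Hence z = 3 is a pole of order 1.

Final answer: 1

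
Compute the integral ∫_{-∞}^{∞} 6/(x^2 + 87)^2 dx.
Let f(z) = 6/(z^2 + 87)^2. The denominator has no real zeros and deg Q - deg P = 4 ≥ 2, so the integral of f over the upper semicircle |z| = R tends to 0 as R → ∞. Closing the contour in the upper half-plane,
  ∫_{-∞}^{∞} f(x) dx = 2πi · Σ Res(f, z_k)  over the poles with Im z_k > 0.

Zeros of the denominator: z^2 + 87 = 0 gives z = ±sqrt(87)*I.
Upper half-plane: z = sqrt(87)*I (a pole of order 2).

Write f(z) = g(z)/(z - sqrt(87)*I)^2 with g(z) = 6/(z + sqrt(87)*I)^2. For a double pole, Res(f, z₀) = g'(z₀):
  g'(z) = -12/(z + sqrt(87)*I)^3
  Res(f, sqrt(87)*I) = g'(sqrt(87)*I) = -sqrt(87)*I/5046

∫_{-∞}^{∞} f(x) dx = 2πi · (-sqrt(87)*I/5046) = sqrt(87)*pi/2523

Final answer: sqrt(87)*pi/2523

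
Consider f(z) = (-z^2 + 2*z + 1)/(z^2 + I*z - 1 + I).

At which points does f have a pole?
The singularities of f are the zeros of the denominator. Factoring,
  z^2 + I*z - 1 + I = (z - 1 + I)*(z + 1)
so the candidates are z = 1 - I, z = -1.

Check the numerator P(z) = -z^2 + 2*z + 1 at each one:
  P(1 - I) = 3 ≠ 0, so z = 1 - I is a (simple) pole.
  P(-1) = -2 ≠ 0, so z = -1 is a (simple) pole.

Poles of f: {-1, 1 - I}

Final answer: {-1, 1 - I}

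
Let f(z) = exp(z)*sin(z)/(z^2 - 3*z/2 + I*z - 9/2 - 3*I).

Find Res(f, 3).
Write f(z) = P(z)/Q(z) with P(z) = exp(z)*sin(z) and Q(z) = z^2 - 3*z/2 + I*z - 9/2 - 3*I.
The denominator factors as Q(z) = (z + 3/2 + I)*(z - 3), so z = 3 is a simple zero of Q and P is analytic there; z = 3 is therefore a simple pole and
  Res(f, z₀) = P(z₀)/Q'(z₀).

Q'(z) = 2*z - 3/2 + I, so Q'(3) = 9/2 + I.
P(3) = exp(3)*sin(3).

Res(f, 3) = (exp(3)*sin(3))/(9/2 + I) = (18/85 - 4*I/85)*exp(3)*sin(3)

Final answer: (18/85 - 4*I/85)*exp(3)*sin(3)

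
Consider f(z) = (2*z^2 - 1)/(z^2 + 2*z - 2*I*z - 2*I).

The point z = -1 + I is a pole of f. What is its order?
Factor the denominator:
  z^2 + 2*z - 2*I*z - 2*I = (z + 1 - I)^2

The numerator P(z) = 2*z^2 - 1 has P(-1 + I) = -1 - 4*I ≠ 0, so no factor of (z + 1 - I) cancels.
Near z = -1 + I we can therefore write f(z) = g(z)/(z + 1 - I)^2 with g analytic at -1 + I and g(-1 + I) ≠ 0 (g is just the numerator).

Hence z = -1 + I is a pole of order 2.

Final answer: 2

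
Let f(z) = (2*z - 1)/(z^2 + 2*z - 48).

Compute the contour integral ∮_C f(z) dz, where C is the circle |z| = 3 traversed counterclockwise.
By the residue theorem, ∮_C f(z) dz = 2πi · (sum of the residues of f at the poles inside |z| = 3).

The denominator factors as (z - 6)*(z + 8), so the singularities of f are simple poles at z = 6, z = -8.
  |6|² = 36 > 9 = 3², so this pole is outside the contour.
  |-8|² = 64 > 9 = 3², so this pole is outside the contour.

No pole lies inside the contour, so f is analytic on and inside C and the integral is 0 (Cauchy's theorem).

Final answer: 0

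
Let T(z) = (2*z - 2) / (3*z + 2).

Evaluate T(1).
0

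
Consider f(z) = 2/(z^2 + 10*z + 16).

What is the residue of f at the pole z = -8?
Write f(z) = P(z)/Q(z) with P(z) = 2 and Q(z) = z^2 + 10*z + 16.
The denominator factors as Q(z) = (z + 8)*(z + 2), so z = -8 is a simple zero of Q and P is analytic there; z = -8 is therefore a simple pole and
  Res(f, z₀) = P(z₀)/Q'(z₀).

Q'(z) = 2*z + 10, so Q'(-8) = -6.
P(-8) = 2.

Res(f, -8) = (2)/(-6) = -1/3

Final answer: -1/3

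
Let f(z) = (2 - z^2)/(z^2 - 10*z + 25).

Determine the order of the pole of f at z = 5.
2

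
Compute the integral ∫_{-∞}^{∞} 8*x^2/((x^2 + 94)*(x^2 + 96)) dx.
Let f(z) = 8*z^2/((z^2 + 94)*(z^2 + 96)). The denominator has no real zeros and deg Q - deg P = 2 ≥ 2, so the integral of f over the upper semicircle |z| = R tends to 0 as R → ∞. Closing the contour in the upper half-plane,
  ∫_{-∞}^{∞} f(x) dx = 2πi · Σ Res(f, z_k)  over the poles with Im z_k > 0.

Zeros of the denominator: z^2 + 94 = 0 gives z = ±sqrt(94)*I; z^2 + 96 = 0 gives z = ±4*sqrt(6)*I.
Upper half-plane: z = 4*sqrt(6)*I, z = sqrt(94)*I (simple).

Each pole is a simple zero of Q(z) = z^4 + 190*z^2 + 9024, so Res(f, z₀) = P(z₀)/Q'(z₀) with P(z) = 8*z^2, Q'(z) = 4*z^3 + 380*z:
  Res(f, 4*sqrt(6)*I) = (-768)/(-16*sqrt(6)*I) = -8*sqrt(6)*I
  Res(f, sqrt(94)*I) = (-752)/(4*sqrt(94)*I) = 2*sqrt(94)*I

Sum of residues: 2*I*(-4*sqrt(6) + sqrt(94))
∫_{-∞}^{∞} f(x) dx = 2πi · (2*I*(-4*sqrt(6) + sqrt(94))) = 4*pi*(-sqrt(94) + 4*sqrt(6))

Final answer: 4*pi*(-sqrt(94) + 4*sqrt(6))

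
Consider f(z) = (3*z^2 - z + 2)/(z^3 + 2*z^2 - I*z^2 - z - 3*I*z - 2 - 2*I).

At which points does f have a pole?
{-2, -1, 1 + I}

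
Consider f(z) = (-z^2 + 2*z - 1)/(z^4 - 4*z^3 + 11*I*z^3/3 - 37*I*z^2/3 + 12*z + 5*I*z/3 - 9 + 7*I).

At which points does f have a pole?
The singularities of f are the zeros of the denominator. Factoring,
  z^4 - 4*z^3 + 11*I*z^3/3 - 37*I*z^2/3 + 12*z + 5*I*z/3 - 9 + 7*I = (z - 1)*(z - 3)*(z + 1 + 2*I/3)*(z - 1 + 3*I)
so the candidates are z = 1, z = 3, z = -1 - 2*I/3, z = 1 - 3*I.

Check the numerator P(z) = -z^2 + 2*z - 1 at each one:
  P(1) = 0, so the factor (z - 1) cancels and z = 1 is only a removable singularity, not a pole.
  P(3) = -4 ≠ 0, so z = 3 is a (simple) pole.
  P(-1 - 2*I/3) = -32/9 - 8*I/3 ≠ 0, so z = -1 - 2*I/3 is a (simple) pole.
  P(1 - 3*I) = 9 ≠ 0, so z = 1 - 3*I is a (simple) pole.

Poles of f: {-1 - 2*I/3, 1 - 3*I, 3}

Final answer: {-1 - 2*I/3, 1 - 3*I, 3}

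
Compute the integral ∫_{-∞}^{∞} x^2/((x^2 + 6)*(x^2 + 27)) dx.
pi*(-sqrt(6) + 3*sqrt(3))/21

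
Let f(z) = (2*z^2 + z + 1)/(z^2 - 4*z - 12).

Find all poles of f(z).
The singularities of f are the zeros of the denominator. Factoring,
  z^2 - 4*z - 12 = (z - 6)*(z + 2)
so the candidates are z = 6, z = -2.

Check the numerator P(z) = 2*z^2 + z + 1 at each one:
  P(6) = 79 ≠ 0, so z = 6 is a (simple) pole.
  P(-2) = 7 ≠ 0, so z = -2 is a (simple) pole.

Poles of f: {-2, 6}

Final answer: {-2, 6}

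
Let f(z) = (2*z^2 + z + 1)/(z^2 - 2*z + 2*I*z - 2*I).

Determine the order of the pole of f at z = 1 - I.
Factor the denominator:
  z^2 - 2*z + 2*I*z - 2*I = (z - 1 + I)^2

The numerator P(z) = 2*z^2 + z + 1 has P(1 - I) = 2 - 5*I ≠ 0, so no factor of (z - 1 + I) cancels.
Near z = 1 - I we can therefore write f(z) = g(z)/(z - 1 + I)^2 with g analytic at 1 - I and g(1 - I) ≠ 0 (g is just the numerator).

Hence z = 1 - I is a pole of order 2.

Final answer: 2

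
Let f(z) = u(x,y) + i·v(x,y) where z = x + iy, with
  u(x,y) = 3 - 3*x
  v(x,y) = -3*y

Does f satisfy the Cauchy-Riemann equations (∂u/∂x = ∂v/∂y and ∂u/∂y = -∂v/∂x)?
∂u/∂x = -3
∂v/∂y = -3
∂u/∂y = 0
∂v/∂x = 0
∂u/∂x = ∂v/∂y and ∂u/∂y = -∂v/∂x hold identically; f is analytic.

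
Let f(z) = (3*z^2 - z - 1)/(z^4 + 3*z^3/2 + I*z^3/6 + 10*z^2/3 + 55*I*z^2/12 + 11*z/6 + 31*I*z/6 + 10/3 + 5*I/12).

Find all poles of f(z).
The singularities of f are the zeros of the denominator. Factoring,
  z^4 + 3*z^3/2 + I*z^3/6 + 10*z^2/3 + 55*I*z^2/12 + 11*z/6 + 31*I*z/6 + 10/3 + 5*I/12 = (z - I/2)*(z - 1 + 2*I)*(z + 3/2 - 2*I)*(z + 1 + 2*I/3)
so the candidates are z = I/2, z = 1 - 2*I, z = -3/2 + 2*I, z = -1 - 2*I/3.

Check the numerator P(z) = 3*z^2 - z - 1 at each one:
  P(I/2) = -7/4 - I/2 ≠ 0, so z = I/2 is a (simple) pole.
  P(1 - 2*I) = -11 - 10*I ≠ 0, so z = 1 - 2*I is a (simple) pole.
  P(-3/2 + 2*I) = -19/4 - 20*I ≠ 0, so z = -3/2 + 2*I is a (simple) pole.
  P(-1 - 2*I/3) = 5/3 + 14*I/3 ≠ 0, so z = -1 - 2*I/3 is a (simple) pole.

Poles of f: {-3/2 + 2*I, -1 - 2*I/3, I/2, 1 - 2*I}

Final answer: {-3/2 + 2*I, -1 - 2*I/3, I/2, 1 - 2*I}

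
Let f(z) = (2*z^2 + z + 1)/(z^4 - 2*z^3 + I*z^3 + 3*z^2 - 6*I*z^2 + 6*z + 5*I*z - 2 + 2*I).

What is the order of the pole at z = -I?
3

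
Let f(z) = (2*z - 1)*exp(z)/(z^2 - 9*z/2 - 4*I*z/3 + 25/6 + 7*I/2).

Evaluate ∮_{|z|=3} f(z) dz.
By the residue theorem, ∮_C f(z) dz = 2πi · (sum of the residues of f at the poles inside |z| = 3).

The denominator factors as (z - 3 - I/3)*(z - 3/2 - I), so the singularities of f are simple poles at z = 3 + I/3, z = 3/2 + I.
  |3 + I/3|² = 82/9 > 9 = 3², so this pole is outside the contour.
  |3/2 + I|² = 13/4 < 9 = 3², so this pole is inside the contour.

With P(z) = (2*z - 1)*exp(z) and Q(z) = z^2 - 9*z/2 - 4*I*z/3 + 25/6 + 7*I/2, each pole is simple, so Res(f, z₀) = P(z₀)/Q'(z₀) with Q'(z) = 2*z - 9/2 - 4*I/3.
  Res(f, 3/2 + I) = P(3/2 + I)/Q'(3/2 + I) = ((2 + 2*I)*exp(3/2 + I))/(-3/2 + 2*I/3) = (-60/97 - 156*I/97)*exp(3/2 + I)

∮_C f(z) dz = 2πi · ((-60/97 - 156*I/97)*exp(3/2 + I)) = pi*(312/97 - 120*I/97)*exp(3/2 + I)

Final answer: pi*(312/97 - 120*I/97)*exp(3/2 + I)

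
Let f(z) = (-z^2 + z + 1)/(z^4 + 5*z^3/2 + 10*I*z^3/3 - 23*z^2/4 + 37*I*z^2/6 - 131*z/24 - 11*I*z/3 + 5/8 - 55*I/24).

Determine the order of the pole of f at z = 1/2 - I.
Factor the denominator:
  z^4 + 5*z^3/2 + 10*I*z^3/3 - 23*z^2/4 + 37*I*z^2/6 - 131*z/24 - 11*I*z/3 + 5/8 - 55*I/24 = (z - 1/2 + I)^2*(z + 3 + I)*(z + 1/2 + I/3)

The numerator P(z) = -z^2 + z + 1 has P(1/2 - I) = 9/4 ≠ 0, so no factor of (z - 1/2 + I) cancels.
Near z = 1/2 - I we can therefore write f(z) = g(z)/(z - 1/2 + I)^2 with g analytic at 1/2 - I and g(1/2 - I) ≠ 0 (g is the numerator divided by the remaining denominator factors).

Hence z = 1/2 - I is a pole of order 2.

Final answer: 2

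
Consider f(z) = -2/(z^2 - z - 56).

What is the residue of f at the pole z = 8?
-2/15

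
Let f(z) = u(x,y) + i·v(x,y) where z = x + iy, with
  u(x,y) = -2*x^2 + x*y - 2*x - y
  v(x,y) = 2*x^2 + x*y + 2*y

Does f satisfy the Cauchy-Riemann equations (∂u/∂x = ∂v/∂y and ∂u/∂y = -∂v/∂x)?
∂u/∂x = -4*x + y - 2
∂v/∂y = x + 2
∂u/∂y = x - 1
∂v/∂x = 4*x + y
∂u/∂x ≠ ∂v/∂y and ∂u/∂y ≠ -∂v/∂x; the Cauchy-Riemann equations are not satisfied, so f is not analytic.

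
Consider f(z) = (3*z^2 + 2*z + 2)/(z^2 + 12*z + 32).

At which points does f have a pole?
{-8, -4}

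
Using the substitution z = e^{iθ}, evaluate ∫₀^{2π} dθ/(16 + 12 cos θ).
Let J = ∫₀^{2π} dθ/(16 + 12 cos θ).
Put z = e^{iθ}: then cos θ = (z + 1/z)/2, dθ = dz/(iz), and z runs once counterclockwise around |z| = 1:
  J = ∮_{|z|=1} 1/(16 + 12*(z + 1/z)/2) · dz/(iz) = (2/i) ∮_{|z|=1} dz/(12*z^2 + 32*z + 12).
The roots of 12*z^2 + 32*z + 12 are z = (-16 ± sqrt(16^2 - 12^2))/12, with sqrt(112) = 4*sqrt(7); their product is 1, so only z₊ = -4/3 + sqrt(7)/3 lies inside the unit circle (z₋ = -4/3 - sqrt(7)/3 lies outside).
z₊ is a simple zero of q(z) = 12*z^2 + 32*z + 12, so Res(1/q, z₊) = 1/q'(z₊) with q'(z) = 24*z + 32; and q'(z₊) = 12*(z₊ - z₋) = 8*sqrt(7).
Therefore J = (2/i) · 2πi · 1/(8*sqrt(7)) = 2*pi/(4*sqrt(7)) = sqrt(7)*pi/14

Final answer: sqrt(7)*pi/14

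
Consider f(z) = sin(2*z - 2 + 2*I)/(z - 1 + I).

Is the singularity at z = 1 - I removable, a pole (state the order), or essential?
Let u = z - 1 + I. The argument of sin is 2*z - 2 + 2*I = 2u, so
  f = sin(2u)/u = ((2u) - (2u)^3/6 + ...)/u = 2 - (4/3)*u^2 + ...
The Laurent expansion about u = 0 has no negative powers; equivalently lim_{z→1 - I} f(z) = 2 exists and is finite.
So the singularity is removable.

Final answer: removable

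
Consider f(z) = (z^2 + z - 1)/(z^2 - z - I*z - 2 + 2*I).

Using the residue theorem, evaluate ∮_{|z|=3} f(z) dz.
By the residue theorem, ∮_C f(z) dz = 2πi · (sum of the residues of f at the poles inside |z| = 3).

The denominator factors as (z - 2)*(z + 1 - I), so the singularities of f are simple poles at z = 2, z = -1 + I.
  |2|² = 4 < 9 = 3², so this pole is inside the contour.
  |-1 + I|² = 2 < 9 = 3², so this pole is inside the contour.

With P(z) = z^2 + z - 1 and Q(z) = z^2 - z - I*z - 2 + 2*I, each pole is simple, so Res(f, z₀) = P(z₀)/Q'(z₀) with Q'(z) = 2*z - 1 - I.
  Res(f, 2) = P(2)/Q'(2) = (5)/(3 - I) = 3/2 + I/2
  Res(f, -1 + I) = P(-1 + I)/Q'(-1 + I) = (-2 - I)/(-3 + I) = 1/2 + I/2

Sum of residues inside C: 2 + I
∮_C f(z) dz = 2πi · (2 + I) = pi*(-2 + 4*I)

Final answer: pi*(-2 + 4*I)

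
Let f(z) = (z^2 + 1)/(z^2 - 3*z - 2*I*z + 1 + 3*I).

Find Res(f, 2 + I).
Write f(z) = P(z)/Q(z) with P(z) = z^2 + 1 and Q(z) = z^2 - 3*z - 2*I*z + 1 + 3*I.
The denominator factors as Q(z) = (z - 1 - I)*(z - 2 - I), so z = 2 + I is a simple zero of Q and P is analytic there; z = 2 + I is therefore a simple pole and
  Res(f, z₀) = P(z₀)/Q'(z₀).

Q'(z) = 2*z - 3 - 2*I, so Q'(2 + I) = 1.
P(2 + I) = 4 + 4*I.

Res(f, 2 + I) = (4 + 4*I)/(1) = 4 + 4*I

Final answer: 4 + 4*I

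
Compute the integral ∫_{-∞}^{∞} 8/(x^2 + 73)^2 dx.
4*sqrt(73)*pi/5329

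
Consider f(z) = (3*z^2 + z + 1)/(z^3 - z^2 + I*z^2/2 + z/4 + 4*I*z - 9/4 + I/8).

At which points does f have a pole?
The singularities of f are the zeros of the denominator. Factoring,
  z^3 - z^2 + I*z^2/2 + z/4 + 4*I*z - 9/4 + I/8 = (z + 1 - 3*I/2)*(z + I/2)*(z - 2 + 3*I/2)
so the candidates are z = -1 + 3*I/2, z = -I/2, z = 2 - 3*I/2.

Check the numerator P(z) = 3*z^2 + z + 1 at each one:
  P(-1 + 3*I/2) = -15/4 - 15*I/2 ≠ 0, so z = -1 + 3*I/2 is a (simple) pole.
  P(-I/2) = 1/4 - I/2 ≠ 0, so z = -I/2 is a (simple) pole.
  P(2 - 3*I/2) = 33/4 - 39*I/2 ≠ 0, so z = 2 - 3*I/2 is a (simple) pole.

Poles of f: {-1 + 3*I/2, -I/2, 2 - 3*I/2}

Final answer: {-1 + 3*I/2, -I/2, 2 - 3*I/2}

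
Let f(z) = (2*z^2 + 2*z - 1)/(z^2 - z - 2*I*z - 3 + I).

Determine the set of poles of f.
The singularities of f are the zeros of the denominator. Factoring,
  z^2 - z - 2*I*z - 3 + I = (z + 1 - I)*(z - 2 - I)
so the candidates are z = -1 + I, z = 2 + I.

Check the numerator P(z) = 2*z^2 + 2*z - 1 at each one:
  P(-1 + I) = -3 - 2*I ≠ 0, so z = -1 + I is a (simple) pole.
  P(2 + I) = 9 + 10*I ≠ 0, so z = 2 + I is a (simple) pole.

Poles of f: {-1 + I, 2 + I}

Final answer: {-1 + I, 2 + I}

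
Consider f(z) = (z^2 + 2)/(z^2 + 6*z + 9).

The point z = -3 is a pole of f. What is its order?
Factor the denominator:
  z^2 + 6*z + 9 = (z + 3)^2

The numerator P(z) = z^2 + 2 has P(-3) = 11 ≠ 0, so no factor of (z + 3) cancels.
Near z = -3 we can therefore write f(z) = g(z)/(z + 3)^2 with g analytic at -3 and g(-3) ≠ 0 (g is just the numerator).

Hence z = -3 is a pole of order 2.

Final answer: 2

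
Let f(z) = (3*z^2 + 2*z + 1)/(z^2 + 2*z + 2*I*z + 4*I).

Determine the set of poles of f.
The singularities of f are the zeros of the denominator. Factoring,
  z^2 + 2*z + 2*I*z + 4*I = (z + 2)*(z + 2*I)
so the candidates are z = -2, z = -2*I.

Check the numerator P(z) = 3*z^2 + 2*z + 1 at each one:
  P(-2) = 9 ≠ 0, so z = -2 is a (simple) pole.
  P(-2*I) = -11 - 4*I ≠ 0, so z = -2*I is a (simple) pole.

Poles of f: {-2, -2*I}

Final answer: {-2, -2*I}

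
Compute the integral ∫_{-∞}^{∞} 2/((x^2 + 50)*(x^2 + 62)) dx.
Let f(z) = 2/((z^2 + 50)*(z^2 + 62)). The denominator has no real zeros and deg Q - deg P = 4 ≥ 2, so the integral of f over the upper semicircle |z| = R tends to 0 as R → ∞. Closing the contour in the upper half-plane,
  ∫_{-∞}^{∞} f(x) dx = 2πi · Σ Res(f, z_k)  over the poles with Im z_k > 0.

Zeros of the denominator: z^2 + 50 = 0 gives z = ±5*sqrt(2)*I; z^2 + 62 = 0 gives z = ±sqrt(62)*I.
Upper half-plane: z = 5*sqrt(2)*I, z = sqrt(62)*I (simple).

Each pole is a simple zero of Q(z) = z^4 + 112*z^2 + 3100, so Res(f, z₀) = P(z₀)/Q'(z₀) with P(z) = 2, Q'(z) = 4*z^3 + 224*z:
  Res(f, 5*sqrt(2)*I) = (2)/(120*sqrt(2)*I) = -sqrt(2)*I/120
  Res(f, sqrt(62)*I) = (2)/(-24*sqrt(62)*I) = sqrt(62)*I/744

Sum of residues: I*(-sqrt(2)/120 + sqrt(62)/744)
∫_{-∞}^{∞} f(x) dx = 2πi · (I*(-sqrt(2)/120 + sqrt(62)/744)) = pi*(-5*sqrt(62) + 31*sqrt(2))/1860

Final answer: pi*(-5*sqrt(62) + 31*sqrt(2))/1860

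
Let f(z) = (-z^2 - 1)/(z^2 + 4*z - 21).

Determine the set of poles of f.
The singularities of f are the zeros of the denominator. Factoring,
  z^2 + 4*z - 21 = (z + 7)*(z - 3)
so the candidates are z = -7, z = 3.

Check the numerator P(z) = -z^2 - 1 at each one:
  P(-7) = -50 ≠ 0, so z = -7 is a (simple) pole.
  P(3) = -10 ≠ 0, so z = 3 is a (simple) pole.

Poles of f: {-7, 3}

Final answer: {-7, 3}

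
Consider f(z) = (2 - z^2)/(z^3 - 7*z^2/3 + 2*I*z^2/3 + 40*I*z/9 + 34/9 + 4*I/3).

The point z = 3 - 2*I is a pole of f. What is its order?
Factor the denominator:
  z^3 - 7*z^2/3 + 2*I*z^2/3 + 40*I*z/9 + 34/9 + 4*I/3 = (z - 3 + 2*I)*(z + 1 - I/3)*(z - 1/3 - I)

The numerator P(z) = 2 - z^2 has P(3 - 2*I) = -3 + 12*I ≠ 0, so no factor of (z - 3 + 2*I) cancels.
Near z = 3 - 2*I we can therefore write f(z) = g(z)/(z - 3 + 2*I) with g analytic at 3 - 2*I and g(3 - 2*I) ≠ 0 (g is the numerator divided by the remaining denominator factors).

Hence z = 3 - 2*I is a pole of order 1.

Final answer: 1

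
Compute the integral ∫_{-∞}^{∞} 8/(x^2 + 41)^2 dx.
Let f(z) = 8/(z^2 + 41)^2. The denominator has no real zeros and deg Q - deg P = 4 ≥ 2, so the integral of f over the upper semicircle |z| = R tends to 0 as R → ∞. Closing the contour in the upper half-plane,
  ∫_{-∞}^{∞} f(x) dx = 2πi · Σ Res(f, z_k)  over the poles with Im z_k > 0.

Zeros of the denominator: z^2 + 41 = 0 gives z = ±sqrt(41)*I.
Upper half-plane: z = sqrt(41)*I (a pole of order 2).

Write f(z) = g(z)/(z - sqrt(41)*I)^2 with g(z) = 8/(z + sqrt(41)*I)^2. For a double pole, Res(f, z₀) = g'(z₀):
  g'(z) = -16/(z + sqrt(41)*I)^3
  Res(f, sqrt(41)*I) = g'(sqrt(41)*I) = -2*sqrt(41)*I/1681

∫_{-∞}^{∞} f(x) dx = 2πi · (-2*sqrt(41)*I/1681) = 4*sqrt(41)*pi/1681

Final answer: 4*sqrt(41)*pi/1681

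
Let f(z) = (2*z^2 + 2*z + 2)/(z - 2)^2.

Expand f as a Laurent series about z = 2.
14/(z - 2)^2 + 10/(z - 2) + 2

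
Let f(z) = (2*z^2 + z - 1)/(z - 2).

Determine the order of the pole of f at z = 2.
Factor the denominator:
  z - 2 = (z - 2)

The numerator P(z) = 2*z^2 + z - 1 has P(2) = 9 ≠ 0, so no factor of (z - 2) cancels.
Near z = 2 we can therefore write f(z) = g(z)/(z - 2) with g analytic at 2 and g(2) ≠ 0 (g is just the numerator).

Hence z = 2 is a pole of order 1.

Final answer: 1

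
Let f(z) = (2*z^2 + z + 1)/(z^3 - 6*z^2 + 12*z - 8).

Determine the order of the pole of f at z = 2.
Factor the denominator:
  z^3 - 6*z^2 + 12*z - 8 = (z - 2)^3

The numerator P(z) = 2*z^2 + z + 1 has P(2) = 11 ≠ 0, so no factor of (z - 2) cancels.
Near z = 2 we can therefore write f(z) = g(z)/(z - 2)^3 with g analytic at 2 and g(2) ≠ 0 (g is just the numerator).

Hence z = 2 is a pole of order 3.

Final answer: 3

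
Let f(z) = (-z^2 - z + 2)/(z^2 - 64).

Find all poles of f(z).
The singularities of f are the zeros of the denominator. Factoring,
  z^2 - 64 = (z + 8)*(z - 8)
so the candidates are z = -8, z = 8.

Check the numerator P(z) = -z^2 - z + 2 at each one:
  P(-8) = -54 ≠ 0, so z = -8 is a (simple) pole.
  P(8) = -70 ≠ 0, so z = 8 is a (simple) pole.

Poles of f: {-8, 8}

Final answer: {-8, 8}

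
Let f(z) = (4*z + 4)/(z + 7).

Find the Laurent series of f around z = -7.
-24/(z + 7) + 4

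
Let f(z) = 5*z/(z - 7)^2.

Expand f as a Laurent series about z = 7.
Put w = z - (7), i.e. z = w + 7. The denominator is w^2, so it suffices to rewrite the numerator in powers of w.

P(z) = 5*z
P(w + 7) = 35 + 5*w

Dividing each term by w^2:
  f = 35/w^2 + 5/w

Substituting back w = z - 7:
  f(z) = 35/(z - 7)^2 + 5/(z - 7)

The series is finite because the numerator is a polynomial; the negative powers form the principal part, and the coefficient of 1/(z - 7) gives Res(f, 7) = 5.

Final answer: 35/(z - 7)^2 + 5/(z - 7)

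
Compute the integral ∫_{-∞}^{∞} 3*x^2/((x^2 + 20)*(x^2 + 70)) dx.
Let f(z) = 3*z^2/((z^2 + 20)*(z^2 + 70)). The denominator has no real zeros and deg Q - deg P = 2 ≥ 2, so the integral of f over the upper semicircle |z| = R tends to 0 as R → ∞. Closing the contour in the upper half-plane,
  ∫_{-∞}^{∞} f(x) dx = 2πi · Σ Res(f, z_k)  over the poles with Im z_k > 0.

Zeros of the denominator: z^2 + 70 = 0 gives z = ±sqrt(70)*I; z^2 + 20 = 0 gives z = ±2*sqrt(5)*I.
Upper half-plane: z = 2*sqrt(5)*I, z = sqrt(70)*I (simple).

Each pole is a simple zero of Q(z) = z^4 + 90*z^2 + 1400, so Res(f, z₀) = P(z₀)/Q'(z₀) with P(z) = 3*z^2, Q'(z) = 4*z^3 + 180*z:
  Res(f, 2*sqrt(5)*I) = (-60)/(200*sqrt(5)*I) = 3*sqrt(5)*I/50
  Res(f, sqrt(70)*I) = (-210)/(-100*sqrt(70)*I) = -3*sqrt(70)*I/100

Sum of residues: 3*I*(-sqrt(70) + 2*sqrt(5))/100
∫_{-∞}^{∞} f(x) dx = 2πi · (3*I*(-sqrt(70) + 2*sqrt(5))/100) = 3*pi*(-2*sqrt(5) + sqrt(70))/50

Final answer: 3*pi*(-2*sqrt(5) + sqrt(70))/50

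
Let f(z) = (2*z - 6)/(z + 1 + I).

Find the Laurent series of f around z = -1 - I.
Put w = z - (-1 - I), i.e. z = w - 1 - I. The denominator is w, so it suffices to rewrite the numerator in powers of w.

P(z) = 2*z - 6
P(w - 1 - I) = -8 - 2*I + 2*w

Dividing each term by w:
  f = (-8 - 2*I)/w + 2

Substituting back w = z + 1 + I:
  f(z) = (-8 - 2*I)/(z + 1 + I) + 2

The series is finite because the numerator is a polynomial; the negative powers form the principal part, and the coefficient of 1/(z + 1 + I) gives Res(f, -1 - I) = -8 - 2*I.

Final answer: (-8 - 2*I)/(z + 1 + I) + 2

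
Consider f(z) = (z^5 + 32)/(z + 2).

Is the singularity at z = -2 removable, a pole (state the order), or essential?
The numerator vanishes at z = -2 ((-2)^5 = -32), so it is divisible by z + 2:
  z^5 + 32 = (z + 2)*(z^4 - 2*z^3 + 4*z^2 - 8*z + 16)
Hence for z ≠ -2, f(z) = z^4 - 2*z^3 + 4*z^2 - 8*z + 16, a polynomial, and lim_{z→-2} f(z) = 80 is finite.
So the singularity is removable.

Final answer: removable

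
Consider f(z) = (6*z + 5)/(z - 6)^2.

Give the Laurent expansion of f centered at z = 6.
Put w = z - (6), i.e. z = w + 6. The denominator is w^2, so it suffices to rewrite the numerator in powers of w.

P(z) = 6*z + 5
P(w + 6) = 41 + 6*w

Dividing each term by w^2:
  f = 41/w^2 + 6/w

Substituting back w = z - 6:
  f(z) = 41/(z - 6)^2 + 6/(z - 6)

The series is finite because the numerator is a polynomial; the negative powers form the principal part, and the coefficient of 1/(z - 6) gives Res(f, 6) = 6.

Final answer: 41/(z - 6)^2 + 6/(z - 6)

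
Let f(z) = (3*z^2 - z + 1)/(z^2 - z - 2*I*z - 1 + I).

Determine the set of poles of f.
The singularities of f are the zeros of the denominator. Factoring,
  z^2 - z - 2*I*z - 1 + I = (z - 1 - I)*(z - I)
so the candidates are z = 1 + I, z = I.

Check the numerator P(z) = 3*z^2 - z + 1 at each one:
  P(1 + I) = 5*I ≠ 0, so z = 1 + I is a (simple) pole.
  P(I) = -2 - I ≠ 0, so z = I is a (simple) pole.

Poles of f: {I, 1 + I}

Final answer: {I, 1 + I}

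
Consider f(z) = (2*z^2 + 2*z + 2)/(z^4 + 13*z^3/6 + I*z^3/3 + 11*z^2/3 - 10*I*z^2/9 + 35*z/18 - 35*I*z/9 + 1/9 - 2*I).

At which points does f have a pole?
{-1 - 2*I, -1 + 2*I/3, -2/3, 1/2 + I}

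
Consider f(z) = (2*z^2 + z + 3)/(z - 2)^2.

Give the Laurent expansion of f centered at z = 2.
Put w = z - (2), i.e. z = w + 2. The denominator is w^2, so it suffices to rewrite the numerator in powers of w.

P(z) = 2*z^2 + z + 3
P(w + 2) = 13 + 9*w + 2*w^2

Dividing each term by w^2:
  f = 13/w^2 + 9/w + 2

Substituting back w = z - 2:
  f(z) = 13/(z - 2)^2 + 9/(z - 2) + 2

The series is finite because the numerator is a polynomial; the negative powers form the principal part, and the coefficient of 1/(z - 2) gives Res(f, 2) = 9.

Final answer: 13/(z - 2)^2 + 9/(z - 2) + 2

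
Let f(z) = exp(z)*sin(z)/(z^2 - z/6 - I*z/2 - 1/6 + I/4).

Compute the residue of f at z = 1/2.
(15/17 + 9*I/17)*exp(1/2)*sin(1/2)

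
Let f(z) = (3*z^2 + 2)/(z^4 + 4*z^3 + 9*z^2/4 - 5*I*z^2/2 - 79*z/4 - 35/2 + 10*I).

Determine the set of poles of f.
{-3 - 2*I, -2 + 3*I/2, -1 + I/2, 2}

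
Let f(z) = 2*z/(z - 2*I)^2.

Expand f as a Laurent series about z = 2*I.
4*I/(z - 2*I)^2 + 2/(z - 2*I)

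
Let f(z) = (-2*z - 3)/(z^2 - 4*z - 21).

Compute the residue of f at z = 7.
Write f(z) = P(z)/Q(z) with P(z) = -2*z - 3 and Q(z) = z^2 - 4*z - 21.
The denominator factors as Q(z) = (z + 3)*(z - 7), so z = 7 is a simple zero of Q and P is analytic there; z = 7 is therefore a simple pole and
  Res(f, z₀) = P(z₀)/Q'(z₀).

Q'(z) = 2*z - 4, so Q'(7) = 10.
P(7) = -17.

Res(f, 7) = (-17)/(10) = -17/10

Final answer: -17/10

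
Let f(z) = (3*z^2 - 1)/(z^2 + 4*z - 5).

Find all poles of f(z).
The singularities of f are the zeros of the denominator. Factoring,
  z^2 + 4*z - 5 = (z + 5)*(z - 1)
so the candidates are z = -5, z = 1.

Check the numerator P(z) = 3*z^2 - 1 at each one:
  P(-5) = 74 ≠ 0, so z = -5 is a (simple) pole.
  P(1) = 2 ≠ 0, so z = 1 is a (simple) pole.

Poles of f: {-5, 1}

Final answer: {-5, 1}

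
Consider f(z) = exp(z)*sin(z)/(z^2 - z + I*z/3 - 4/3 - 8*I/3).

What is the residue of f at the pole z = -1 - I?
Write f(z) = P(z)/Q(z) with P(z) = exp(z)*sin(z) and Q(z) = z^2 - z + I*z/3 - 4/3 - 8*I/3.
The denominator factors as Q(z) = (z - 2 - 2*I/3)*(z + 1 + I), so z = -1 - I is a simple zero of Q and P is analytic there; z = -1 - I is therefore a simple pole and
  Res(f, z₀) = P(z₀)/Q'(z₀).

Q'(z) = 2*z - 1 + I/3, so Q'(-1 - I) = -3 - 5*I/3.
P(-1 - I) = -exp(-1 - I)*sin(1 + I).

Res(f, -1 - I) = (-exp(-1 - I)*sin(1 + I))/(-3 - 5*I/3) = (27/106 - 15*I/106)*exp(-1 - I)*sin(1 + I)

Final answer: (27/106 - 15*I/106)*exp(-1 - I)*sin(1 + I)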